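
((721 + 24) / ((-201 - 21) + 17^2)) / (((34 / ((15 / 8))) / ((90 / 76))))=502875 / 692512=0.73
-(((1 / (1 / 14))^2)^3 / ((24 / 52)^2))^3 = -32194729615837333205979136 / 729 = -44162866414042981078160.68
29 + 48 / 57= 567 / 19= 29.84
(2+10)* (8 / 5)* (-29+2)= -2592 / 5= -518.40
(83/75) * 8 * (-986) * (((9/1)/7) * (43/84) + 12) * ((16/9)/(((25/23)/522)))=-2889124949888/30625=-94338773.87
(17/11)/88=0.02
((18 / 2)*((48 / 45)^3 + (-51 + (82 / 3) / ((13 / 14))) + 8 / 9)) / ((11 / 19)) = -16223663 / 53625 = -302.54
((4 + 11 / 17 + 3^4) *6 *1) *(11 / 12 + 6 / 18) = 10920 / 17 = 642.35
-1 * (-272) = 272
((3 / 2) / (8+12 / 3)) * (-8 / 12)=-1 / 12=-0.08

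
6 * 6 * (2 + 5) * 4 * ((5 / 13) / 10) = 504 / 13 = 38.77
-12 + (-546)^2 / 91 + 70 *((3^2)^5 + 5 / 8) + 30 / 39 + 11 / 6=645331495 / 156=4136740.35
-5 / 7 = -0.71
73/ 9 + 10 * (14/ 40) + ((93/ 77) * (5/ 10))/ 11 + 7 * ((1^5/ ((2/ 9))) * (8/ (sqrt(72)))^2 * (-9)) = -1832066/ 7623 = -240.33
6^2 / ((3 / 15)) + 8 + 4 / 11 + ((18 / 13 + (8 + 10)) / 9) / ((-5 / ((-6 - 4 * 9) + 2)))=205.59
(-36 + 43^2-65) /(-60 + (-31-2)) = -1748 /93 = -18.80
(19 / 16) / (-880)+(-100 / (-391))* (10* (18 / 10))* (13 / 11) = 29944571 / 5505280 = 5.44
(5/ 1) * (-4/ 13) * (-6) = 120/ 13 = 9.23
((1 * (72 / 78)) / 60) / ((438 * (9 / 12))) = 2 / 42705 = 0.00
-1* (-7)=7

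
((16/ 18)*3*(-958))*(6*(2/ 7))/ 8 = -3832/ 7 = -547.43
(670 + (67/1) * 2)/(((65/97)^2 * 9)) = 198.94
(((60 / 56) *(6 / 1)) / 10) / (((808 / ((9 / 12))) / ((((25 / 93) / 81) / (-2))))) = -25 / 25248384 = -0.00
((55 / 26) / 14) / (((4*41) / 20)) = 275 / 14924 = 0.02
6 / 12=1 / 2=0.50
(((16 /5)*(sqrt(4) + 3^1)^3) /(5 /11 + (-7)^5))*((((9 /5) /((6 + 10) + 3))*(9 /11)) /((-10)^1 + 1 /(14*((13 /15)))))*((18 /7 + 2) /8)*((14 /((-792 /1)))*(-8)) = 8736 /581183647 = 0.00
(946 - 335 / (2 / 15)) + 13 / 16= -25051 / 16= -1565.69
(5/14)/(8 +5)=5/182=0.03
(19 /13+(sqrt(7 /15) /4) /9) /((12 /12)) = sqrt(105) /540+19 /13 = 1.48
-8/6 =-4/3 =-1.33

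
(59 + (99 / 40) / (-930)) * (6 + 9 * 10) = 4389402 / 775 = 5663.74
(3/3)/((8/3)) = 3/8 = 0.38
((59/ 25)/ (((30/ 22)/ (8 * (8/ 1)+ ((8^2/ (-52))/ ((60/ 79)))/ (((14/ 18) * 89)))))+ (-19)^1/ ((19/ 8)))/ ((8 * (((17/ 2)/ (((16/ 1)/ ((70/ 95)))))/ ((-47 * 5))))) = -2785981521448/ 361417875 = -7708.48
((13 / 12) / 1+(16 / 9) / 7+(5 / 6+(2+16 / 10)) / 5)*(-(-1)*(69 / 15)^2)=7411819 / 157500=47.06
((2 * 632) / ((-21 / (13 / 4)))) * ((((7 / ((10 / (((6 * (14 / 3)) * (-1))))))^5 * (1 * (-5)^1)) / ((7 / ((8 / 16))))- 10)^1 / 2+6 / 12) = -101041477.08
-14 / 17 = -0.82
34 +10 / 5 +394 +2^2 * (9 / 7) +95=3711 / 7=530.14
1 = 1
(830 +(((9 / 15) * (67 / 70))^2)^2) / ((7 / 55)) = 137025017148811 / 21008750000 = 6522.28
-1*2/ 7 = -2/ 7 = -0.29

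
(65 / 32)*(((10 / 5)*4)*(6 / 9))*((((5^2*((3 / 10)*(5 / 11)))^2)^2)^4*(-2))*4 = -21715624141506850719451904296875 / 752840374084766285824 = -28844925018.68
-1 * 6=-6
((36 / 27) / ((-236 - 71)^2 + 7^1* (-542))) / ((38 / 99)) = 66 / 1718645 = 0.00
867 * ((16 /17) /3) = 272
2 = 2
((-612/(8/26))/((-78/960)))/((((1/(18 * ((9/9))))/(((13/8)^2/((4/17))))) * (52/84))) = 31953285/4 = 7988321.25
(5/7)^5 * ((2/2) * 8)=25000/16807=1.49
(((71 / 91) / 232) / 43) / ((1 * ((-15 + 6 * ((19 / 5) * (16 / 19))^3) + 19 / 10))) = 8875 / 20823937316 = 0.00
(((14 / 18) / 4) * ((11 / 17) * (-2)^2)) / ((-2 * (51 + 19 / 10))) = -385 / 80937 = -0.00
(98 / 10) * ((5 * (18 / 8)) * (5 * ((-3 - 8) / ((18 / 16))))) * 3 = -16170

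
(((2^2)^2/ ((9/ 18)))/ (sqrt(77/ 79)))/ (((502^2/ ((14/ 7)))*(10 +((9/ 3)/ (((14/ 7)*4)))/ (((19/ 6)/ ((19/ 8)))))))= 512*sqrt(6083)/ 1596004333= 0.00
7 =7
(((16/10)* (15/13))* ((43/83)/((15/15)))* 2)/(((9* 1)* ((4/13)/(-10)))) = -1720/249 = -6.91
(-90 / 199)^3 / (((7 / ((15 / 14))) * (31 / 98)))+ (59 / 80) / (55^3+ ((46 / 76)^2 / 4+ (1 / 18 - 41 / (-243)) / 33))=-421290342686782775511 / 9412969483647742298335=-0.04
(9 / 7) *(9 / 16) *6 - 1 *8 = -205 / 56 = -3.66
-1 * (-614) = 614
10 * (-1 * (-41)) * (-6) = -2460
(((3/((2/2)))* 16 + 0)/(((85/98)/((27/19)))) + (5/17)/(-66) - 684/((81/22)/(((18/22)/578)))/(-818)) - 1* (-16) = 94.64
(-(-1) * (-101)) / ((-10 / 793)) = 80093 / 10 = 8009.30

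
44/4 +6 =17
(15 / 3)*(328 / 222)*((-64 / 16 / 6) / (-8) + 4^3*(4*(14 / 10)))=881869 / 333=2648.26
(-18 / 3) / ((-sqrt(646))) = 3 * sqrt(646) / 323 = 0.24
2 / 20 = 1 / 10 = 0.10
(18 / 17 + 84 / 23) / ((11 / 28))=51576 / 4301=11.99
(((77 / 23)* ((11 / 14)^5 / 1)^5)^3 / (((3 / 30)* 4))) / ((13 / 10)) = 42322318483170783019107974042700029450915286485371346803433707313024165743615677025 / 42018003817084701393016616719935704658172937860544381058551971441807570126433505381449728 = 0.00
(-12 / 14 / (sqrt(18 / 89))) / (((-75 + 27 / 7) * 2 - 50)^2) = -7 * sqrt(178) / 1811716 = -0.00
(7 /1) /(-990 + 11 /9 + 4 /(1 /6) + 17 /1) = -63 /8530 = -0.01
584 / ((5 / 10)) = 1168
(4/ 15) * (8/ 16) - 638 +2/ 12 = -637.70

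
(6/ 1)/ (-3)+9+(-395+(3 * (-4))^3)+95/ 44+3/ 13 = -1208985/ 572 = -2113.61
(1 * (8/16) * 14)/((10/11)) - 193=-1853/10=-185.30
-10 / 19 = -0.53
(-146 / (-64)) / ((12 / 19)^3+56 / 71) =35550197 / 16217344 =2.19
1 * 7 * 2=14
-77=-77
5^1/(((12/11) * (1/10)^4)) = 137500/3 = 45833.33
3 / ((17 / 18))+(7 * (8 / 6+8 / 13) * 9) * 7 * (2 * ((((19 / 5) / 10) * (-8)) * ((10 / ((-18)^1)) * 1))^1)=9633346 / 3315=2905.99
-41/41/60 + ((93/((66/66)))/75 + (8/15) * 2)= 229/100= 2.29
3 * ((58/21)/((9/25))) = 1450/63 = 23.02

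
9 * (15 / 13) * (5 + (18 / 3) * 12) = 10395 / 13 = 799.62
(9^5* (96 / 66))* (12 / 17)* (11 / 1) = 11337408 / 17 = 666906.35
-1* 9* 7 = -63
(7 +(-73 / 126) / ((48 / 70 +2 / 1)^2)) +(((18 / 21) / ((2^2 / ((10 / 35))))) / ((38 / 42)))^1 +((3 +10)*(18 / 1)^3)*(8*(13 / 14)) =11913830376029 / 21153384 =563211.56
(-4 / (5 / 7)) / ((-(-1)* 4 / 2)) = -14 / 5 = -2.80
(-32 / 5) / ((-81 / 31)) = 992 / 405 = 2.45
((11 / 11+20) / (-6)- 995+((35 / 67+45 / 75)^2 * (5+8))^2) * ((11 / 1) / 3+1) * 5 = -42922724359753 / 2518890125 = -17040.33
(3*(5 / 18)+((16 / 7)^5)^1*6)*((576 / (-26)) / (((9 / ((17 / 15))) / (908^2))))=-862904406.14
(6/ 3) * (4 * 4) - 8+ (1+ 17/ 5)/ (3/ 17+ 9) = 9547/ 390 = 24.48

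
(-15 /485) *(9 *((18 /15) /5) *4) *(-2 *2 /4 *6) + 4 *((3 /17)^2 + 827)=2319540032 /700825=3309.73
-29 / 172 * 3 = -87 / 172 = -0.51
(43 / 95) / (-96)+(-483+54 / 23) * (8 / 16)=-50411789 / 209760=-240.33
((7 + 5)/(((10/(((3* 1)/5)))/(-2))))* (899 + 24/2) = -32796/25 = -1311.84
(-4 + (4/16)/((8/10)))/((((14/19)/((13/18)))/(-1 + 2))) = -14573/4032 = -3.61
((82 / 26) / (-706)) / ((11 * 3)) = -41 / 302874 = -0.00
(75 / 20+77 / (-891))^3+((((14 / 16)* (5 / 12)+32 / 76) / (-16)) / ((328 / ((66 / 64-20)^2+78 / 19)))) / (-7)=11357687609707922809 / 230942604785614848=49.18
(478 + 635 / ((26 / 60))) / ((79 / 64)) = 1616896 / 1027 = 1574.39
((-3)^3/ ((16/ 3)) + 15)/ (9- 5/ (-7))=1113/ 1088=1.02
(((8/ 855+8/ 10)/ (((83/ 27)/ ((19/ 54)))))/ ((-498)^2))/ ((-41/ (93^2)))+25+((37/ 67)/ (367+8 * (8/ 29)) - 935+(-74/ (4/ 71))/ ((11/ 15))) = -90305223708941894/ 33432325852365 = -2701.13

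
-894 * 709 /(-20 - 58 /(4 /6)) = 5923.79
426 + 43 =469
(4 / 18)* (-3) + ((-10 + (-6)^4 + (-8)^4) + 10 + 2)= 16180 / 3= 5393.33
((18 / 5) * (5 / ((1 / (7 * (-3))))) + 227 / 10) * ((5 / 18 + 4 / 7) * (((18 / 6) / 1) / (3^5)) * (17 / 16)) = -6462907 / 1632960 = -3.96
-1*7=-7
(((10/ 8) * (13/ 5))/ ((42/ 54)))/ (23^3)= 117/ 340676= 0.00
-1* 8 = -8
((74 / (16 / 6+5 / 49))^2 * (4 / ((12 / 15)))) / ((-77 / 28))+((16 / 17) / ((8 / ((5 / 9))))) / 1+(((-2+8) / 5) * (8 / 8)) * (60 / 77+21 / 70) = -46237995841 / 35637525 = -1297.45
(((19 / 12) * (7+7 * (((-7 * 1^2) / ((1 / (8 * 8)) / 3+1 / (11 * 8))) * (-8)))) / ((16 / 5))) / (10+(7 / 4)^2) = 118307 / 132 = 896.27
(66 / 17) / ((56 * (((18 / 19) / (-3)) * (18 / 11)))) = -2299 / 17136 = -0.13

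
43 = 43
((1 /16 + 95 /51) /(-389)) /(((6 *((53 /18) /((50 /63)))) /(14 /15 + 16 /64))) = -557705 /2119757472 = -0.00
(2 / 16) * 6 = 3 / 4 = 0.75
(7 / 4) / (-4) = -7 / 16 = -0.44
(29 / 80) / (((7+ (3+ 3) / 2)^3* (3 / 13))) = 377 / 240000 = 0.00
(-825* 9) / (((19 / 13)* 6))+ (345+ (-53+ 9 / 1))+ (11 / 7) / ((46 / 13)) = -1667970 / 3059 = -545.27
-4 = -4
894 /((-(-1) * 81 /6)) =596 /9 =66.22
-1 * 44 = -44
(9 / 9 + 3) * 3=12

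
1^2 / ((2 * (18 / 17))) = 0.47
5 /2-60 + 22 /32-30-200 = -286.81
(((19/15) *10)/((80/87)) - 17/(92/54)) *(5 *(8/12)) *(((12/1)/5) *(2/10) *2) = 6986/575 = 12.15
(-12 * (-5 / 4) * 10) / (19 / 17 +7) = 425 / 23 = 18.48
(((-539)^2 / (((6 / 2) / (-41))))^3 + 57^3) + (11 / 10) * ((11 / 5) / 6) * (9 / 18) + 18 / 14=-2365986144169543474081777 / 37800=-62592226036231308838.14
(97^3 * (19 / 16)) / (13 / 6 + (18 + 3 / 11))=30118209 / 568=53025.02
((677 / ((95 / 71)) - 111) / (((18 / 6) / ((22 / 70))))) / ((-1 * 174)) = -206371 / 867825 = -0.24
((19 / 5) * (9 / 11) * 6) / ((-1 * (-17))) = 1026 / 935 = 1.10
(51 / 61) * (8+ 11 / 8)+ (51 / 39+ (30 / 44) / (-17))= 10802347 / 1186328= 9.11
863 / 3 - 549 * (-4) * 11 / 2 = 37097 / 3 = 12365.67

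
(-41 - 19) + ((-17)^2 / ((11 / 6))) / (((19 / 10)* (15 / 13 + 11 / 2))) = -1718580 / 36157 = -47.53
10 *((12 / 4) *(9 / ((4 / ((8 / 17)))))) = 540 / 17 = 31.76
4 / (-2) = -2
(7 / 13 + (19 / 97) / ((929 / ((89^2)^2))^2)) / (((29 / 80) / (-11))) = -855656943323088584480 / 31560546329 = -27111601123.86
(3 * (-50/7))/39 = -50/91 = -0.55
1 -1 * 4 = -3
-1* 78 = -78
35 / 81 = 0.43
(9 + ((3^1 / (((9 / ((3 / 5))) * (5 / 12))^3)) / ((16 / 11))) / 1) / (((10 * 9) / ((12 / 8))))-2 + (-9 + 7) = -1203081 / 312500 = -3.85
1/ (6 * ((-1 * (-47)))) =1/ 282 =0.00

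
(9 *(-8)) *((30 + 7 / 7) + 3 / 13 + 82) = -105984 / 13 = -8152.62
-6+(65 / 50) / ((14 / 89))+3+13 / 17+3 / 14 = 14859 / 2380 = 6.24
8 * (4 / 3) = 32 / 3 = 10.67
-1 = -1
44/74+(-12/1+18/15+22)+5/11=24927/2035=12.25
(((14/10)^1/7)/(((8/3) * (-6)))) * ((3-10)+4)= 3/80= 0.04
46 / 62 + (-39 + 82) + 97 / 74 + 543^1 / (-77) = 6712385 / 176638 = 38.00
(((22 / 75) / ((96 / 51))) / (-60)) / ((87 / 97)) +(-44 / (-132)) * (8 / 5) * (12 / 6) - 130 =-807656539 / 6264000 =-128.94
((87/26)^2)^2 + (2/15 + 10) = 928806767/6854640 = 135.50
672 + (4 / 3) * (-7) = 1988 / 3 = 662.67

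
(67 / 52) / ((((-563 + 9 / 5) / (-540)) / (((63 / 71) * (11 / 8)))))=31340925 / 20719504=1.51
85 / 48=1.77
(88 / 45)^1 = 88 / 45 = 1.96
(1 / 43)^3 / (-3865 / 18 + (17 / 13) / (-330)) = -6435 / 109859830841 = -0.00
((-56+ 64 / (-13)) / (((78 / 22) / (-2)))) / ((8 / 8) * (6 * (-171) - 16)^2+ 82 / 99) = 287496 / 9082965671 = 0.00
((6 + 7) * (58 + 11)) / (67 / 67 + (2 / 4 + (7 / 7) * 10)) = 78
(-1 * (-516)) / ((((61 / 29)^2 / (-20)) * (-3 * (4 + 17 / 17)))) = 578608 / 3721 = 155.50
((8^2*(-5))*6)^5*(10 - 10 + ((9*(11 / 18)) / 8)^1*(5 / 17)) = -89690996736000000 / 17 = -5275940984470588.24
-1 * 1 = -1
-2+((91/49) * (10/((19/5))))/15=-668/399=-1.67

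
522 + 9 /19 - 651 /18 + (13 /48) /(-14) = 6208921 /12768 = 486.29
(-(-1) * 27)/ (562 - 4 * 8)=27/ 530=0.05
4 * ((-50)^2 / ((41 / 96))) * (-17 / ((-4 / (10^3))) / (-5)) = -816000000 / 41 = -19902439.02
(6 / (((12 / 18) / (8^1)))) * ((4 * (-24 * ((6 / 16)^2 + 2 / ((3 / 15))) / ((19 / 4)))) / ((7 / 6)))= -1682208 / 133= -12648.18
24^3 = 13824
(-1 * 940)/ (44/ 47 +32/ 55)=-607475/ 981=-619.24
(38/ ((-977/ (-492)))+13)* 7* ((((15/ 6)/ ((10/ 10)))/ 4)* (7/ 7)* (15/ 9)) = 5494475/ 23448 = 234.33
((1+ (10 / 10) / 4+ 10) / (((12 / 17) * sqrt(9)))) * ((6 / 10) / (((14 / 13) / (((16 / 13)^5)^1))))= 1671168 / 199927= 8.36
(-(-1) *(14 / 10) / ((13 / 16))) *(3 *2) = 672 / 65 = 10.34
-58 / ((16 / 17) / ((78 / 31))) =-19227 / 124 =-155.06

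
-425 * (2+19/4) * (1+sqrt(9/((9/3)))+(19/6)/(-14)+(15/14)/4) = -11475 * sqrt(3)/4 - 95625/32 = -7957.10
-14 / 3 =-4.67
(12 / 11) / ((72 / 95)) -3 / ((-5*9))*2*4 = 217 / 110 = 1.97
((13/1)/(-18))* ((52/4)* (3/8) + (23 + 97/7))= -10127/336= -30.14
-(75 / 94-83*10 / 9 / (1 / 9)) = 77945 / 94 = 829.20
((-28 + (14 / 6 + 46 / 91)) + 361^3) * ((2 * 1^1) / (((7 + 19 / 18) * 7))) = 1668621.49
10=10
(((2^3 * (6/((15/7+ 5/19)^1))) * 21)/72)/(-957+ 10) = -931/151520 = -0.01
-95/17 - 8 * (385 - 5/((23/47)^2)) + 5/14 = -367407085/125902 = -2918.20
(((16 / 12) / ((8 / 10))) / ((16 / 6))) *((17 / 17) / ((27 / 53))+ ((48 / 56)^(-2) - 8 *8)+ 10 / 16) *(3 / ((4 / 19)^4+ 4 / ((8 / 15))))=-8451968455 / 563134176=-15.01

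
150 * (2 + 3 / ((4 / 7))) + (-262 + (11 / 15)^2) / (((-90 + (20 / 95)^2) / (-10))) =1546721837 / 1461330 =1058.43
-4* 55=-220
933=933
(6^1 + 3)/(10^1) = 9/10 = 0.90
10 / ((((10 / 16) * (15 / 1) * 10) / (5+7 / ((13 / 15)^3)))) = 55376 / 32955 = 1.68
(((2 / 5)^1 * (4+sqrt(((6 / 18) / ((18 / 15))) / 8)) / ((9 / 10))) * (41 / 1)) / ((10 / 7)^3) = 26.17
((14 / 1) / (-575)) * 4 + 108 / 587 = 29228 / 337525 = 0.09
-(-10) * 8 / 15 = 16 / 3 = 5.33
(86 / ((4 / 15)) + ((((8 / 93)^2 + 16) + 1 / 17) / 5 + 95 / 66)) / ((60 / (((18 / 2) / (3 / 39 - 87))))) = -6878619449 / 12184134600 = -0.56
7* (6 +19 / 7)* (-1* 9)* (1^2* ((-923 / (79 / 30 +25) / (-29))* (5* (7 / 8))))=-266031675 / 96164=-2766.44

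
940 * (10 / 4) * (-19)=-44650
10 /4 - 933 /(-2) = 469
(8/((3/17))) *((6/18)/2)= 68/9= 7.56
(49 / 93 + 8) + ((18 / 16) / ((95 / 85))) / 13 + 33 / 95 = 8.95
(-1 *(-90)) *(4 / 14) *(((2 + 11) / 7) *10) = 23400 / 49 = 477.55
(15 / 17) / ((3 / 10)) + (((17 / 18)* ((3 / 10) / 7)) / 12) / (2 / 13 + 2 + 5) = 23439757 / 7968240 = 2.94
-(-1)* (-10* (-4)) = 40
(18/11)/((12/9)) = 1.23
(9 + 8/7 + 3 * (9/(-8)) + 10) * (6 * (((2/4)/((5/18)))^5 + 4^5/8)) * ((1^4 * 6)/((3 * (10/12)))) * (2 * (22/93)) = 56898205452/3390625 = 16781.04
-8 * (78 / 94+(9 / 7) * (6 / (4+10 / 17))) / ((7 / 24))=-2062080 / 29939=-68.88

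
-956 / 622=-478 / 311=-1.54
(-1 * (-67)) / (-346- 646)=-67 / 992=-0.07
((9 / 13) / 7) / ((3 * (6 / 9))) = 0.05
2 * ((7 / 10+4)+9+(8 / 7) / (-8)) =949 / 35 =27.11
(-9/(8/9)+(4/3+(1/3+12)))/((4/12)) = 85/8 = 10.62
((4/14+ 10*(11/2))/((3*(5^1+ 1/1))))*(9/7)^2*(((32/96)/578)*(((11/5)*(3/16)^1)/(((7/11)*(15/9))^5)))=1499394312009/1666027489000000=0.00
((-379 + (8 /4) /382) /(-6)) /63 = 36194 /36099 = 1.00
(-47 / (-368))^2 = 2209 / 135424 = 0.02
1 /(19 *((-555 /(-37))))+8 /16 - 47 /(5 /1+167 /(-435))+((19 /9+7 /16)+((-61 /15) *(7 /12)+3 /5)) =-8.90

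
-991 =-991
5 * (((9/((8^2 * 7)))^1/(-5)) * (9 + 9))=-81/224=-0.36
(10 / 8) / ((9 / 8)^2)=0.99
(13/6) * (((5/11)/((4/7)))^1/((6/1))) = 455/1584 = 0.29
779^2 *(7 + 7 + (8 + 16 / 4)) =15777866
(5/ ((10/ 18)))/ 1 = 9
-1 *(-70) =70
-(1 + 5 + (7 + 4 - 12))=-5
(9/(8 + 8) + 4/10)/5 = 77/400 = 0.19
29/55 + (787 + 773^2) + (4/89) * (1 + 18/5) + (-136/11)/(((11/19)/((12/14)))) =225507652521/376915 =598298.43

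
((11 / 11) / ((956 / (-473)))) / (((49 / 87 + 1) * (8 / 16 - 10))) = 41151 / 1235152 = 0.03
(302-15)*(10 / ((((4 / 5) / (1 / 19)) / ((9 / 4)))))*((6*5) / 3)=322875 / 76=4248.36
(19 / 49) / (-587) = -19 / 28763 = -0.00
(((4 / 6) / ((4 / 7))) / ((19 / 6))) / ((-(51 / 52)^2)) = -0.38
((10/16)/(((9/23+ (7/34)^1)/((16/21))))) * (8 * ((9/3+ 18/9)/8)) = 39100/9807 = 3.99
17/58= 0.29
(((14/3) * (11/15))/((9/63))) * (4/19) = 4312/855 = 5.04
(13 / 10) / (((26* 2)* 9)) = 1 / 360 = 0.00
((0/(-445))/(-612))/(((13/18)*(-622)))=0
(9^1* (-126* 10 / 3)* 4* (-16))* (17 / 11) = 373876.36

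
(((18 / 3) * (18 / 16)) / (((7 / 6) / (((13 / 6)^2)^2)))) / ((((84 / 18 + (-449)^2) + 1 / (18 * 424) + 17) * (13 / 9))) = 9431721 / 21542978702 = 0.00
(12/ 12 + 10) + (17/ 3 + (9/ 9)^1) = 53/ 3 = 17.67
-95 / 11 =-8.64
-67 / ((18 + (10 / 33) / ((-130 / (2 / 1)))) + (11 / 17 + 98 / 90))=-7329465 / 2158504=-3.40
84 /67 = 1.25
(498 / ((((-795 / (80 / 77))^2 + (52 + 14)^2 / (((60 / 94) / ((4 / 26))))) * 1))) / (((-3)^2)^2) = 2762240 / 263530493523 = 0.00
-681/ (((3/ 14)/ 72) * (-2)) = 114408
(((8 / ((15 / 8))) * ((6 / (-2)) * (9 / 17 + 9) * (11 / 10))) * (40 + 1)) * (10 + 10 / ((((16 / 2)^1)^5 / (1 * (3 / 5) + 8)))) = -5986809873 / 108800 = -55025.83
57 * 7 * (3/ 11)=1197/ 11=108.82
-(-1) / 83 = 1 / 83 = 0.01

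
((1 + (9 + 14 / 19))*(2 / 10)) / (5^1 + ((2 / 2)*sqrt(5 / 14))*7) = 136 / 95 - 68*sqrt(70) / 475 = 0.23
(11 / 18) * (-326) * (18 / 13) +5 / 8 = -28623 / 104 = -275.22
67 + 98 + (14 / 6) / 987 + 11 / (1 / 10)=116326 / 423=275.00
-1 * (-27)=27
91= 91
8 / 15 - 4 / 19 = 92 / 285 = 0.32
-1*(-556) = 556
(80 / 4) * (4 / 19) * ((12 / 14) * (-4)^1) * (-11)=21120 / 133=158.80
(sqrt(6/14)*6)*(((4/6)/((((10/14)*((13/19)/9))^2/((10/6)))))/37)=272916*sqrt(21)/31265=40.00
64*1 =64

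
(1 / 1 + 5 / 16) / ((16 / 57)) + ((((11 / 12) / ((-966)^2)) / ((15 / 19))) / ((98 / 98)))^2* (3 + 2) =13191910644930833 / 2821327589888640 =4.68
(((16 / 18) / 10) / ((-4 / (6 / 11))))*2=-4 / 165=-0.02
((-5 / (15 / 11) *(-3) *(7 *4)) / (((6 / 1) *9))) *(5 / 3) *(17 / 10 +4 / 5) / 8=1925 / 648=2.97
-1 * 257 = -257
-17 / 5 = -3.40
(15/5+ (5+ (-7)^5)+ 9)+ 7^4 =-14389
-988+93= -895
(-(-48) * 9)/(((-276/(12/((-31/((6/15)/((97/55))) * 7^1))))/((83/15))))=262944/2420635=0.11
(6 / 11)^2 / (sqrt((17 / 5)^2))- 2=-3934 / 2057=-1.91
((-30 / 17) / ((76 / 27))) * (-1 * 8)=1620 / 323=5.02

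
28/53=0.53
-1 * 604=-604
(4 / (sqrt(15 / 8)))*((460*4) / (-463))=-2944*sqrt(30) / 1389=-11.61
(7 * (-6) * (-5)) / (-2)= -105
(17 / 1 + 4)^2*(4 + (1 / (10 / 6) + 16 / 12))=13083 / 5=2616.60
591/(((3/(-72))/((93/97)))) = -1319112/97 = -13599.09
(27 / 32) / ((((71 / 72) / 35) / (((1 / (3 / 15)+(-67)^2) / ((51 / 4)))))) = 10555.50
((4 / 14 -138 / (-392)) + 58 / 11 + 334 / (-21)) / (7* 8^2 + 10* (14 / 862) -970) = 27861133 / 1454730816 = 0.02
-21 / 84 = -1 / 4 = -0.25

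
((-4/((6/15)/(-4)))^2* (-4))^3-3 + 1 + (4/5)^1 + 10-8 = -1310719999996/5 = -262143999999.20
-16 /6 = -8 /3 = -2.67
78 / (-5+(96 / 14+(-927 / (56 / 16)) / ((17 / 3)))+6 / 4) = -2652 / 1475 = -1.80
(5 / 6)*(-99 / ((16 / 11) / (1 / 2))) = -1815 / 64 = -28.36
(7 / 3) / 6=7 / 18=0.39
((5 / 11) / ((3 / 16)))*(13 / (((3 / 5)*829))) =5200 / 82071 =0.06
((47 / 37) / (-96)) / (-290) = 47 / 1030080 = 0.00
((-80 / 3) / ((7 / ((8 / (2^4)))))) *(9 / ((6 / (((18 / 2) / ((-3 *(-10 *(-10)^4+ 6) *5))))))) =-6 / 349979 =-0.00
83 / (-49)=-83 / 49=-1.69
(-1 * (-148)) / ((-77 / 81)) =-11988 / 77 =-155.69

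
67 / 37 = 1.81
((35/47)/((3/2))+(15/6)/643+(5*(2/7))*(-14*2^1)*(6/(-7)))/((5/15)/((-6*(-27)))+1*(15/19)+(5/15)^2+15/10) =67951951785/4693381742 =14.48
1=1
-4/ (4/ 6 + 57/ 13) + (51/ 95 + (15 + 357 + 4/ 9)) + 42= 69763993/ 168435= 414.19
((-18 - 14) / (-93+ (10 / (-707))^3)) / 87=11308583776 / 2859304816113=0.00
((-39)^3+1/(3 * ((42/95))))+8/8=-59317.25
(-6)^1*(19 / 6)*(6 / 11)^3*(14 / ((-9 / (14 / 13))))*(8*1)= 715008 / 17303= 41.32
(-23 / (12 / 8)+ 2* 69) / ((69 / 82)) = 1312 / 9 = 145.78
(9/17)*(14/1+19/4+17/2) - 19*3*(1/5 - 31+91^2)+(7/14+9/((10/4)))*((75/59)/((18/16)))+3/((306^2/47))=-2164887574193/4603770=-470242.34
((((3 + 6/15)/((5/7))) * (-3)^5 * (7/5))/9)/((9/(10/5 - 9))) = 17493/125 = 139.94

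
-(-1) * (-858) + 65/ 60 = -856.92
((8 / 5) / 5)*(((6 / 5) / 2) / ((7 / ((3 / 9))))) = 8 / 875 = 0.01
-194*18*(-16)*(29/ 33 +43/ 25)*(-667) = -26633213952/ 275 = -96848050.73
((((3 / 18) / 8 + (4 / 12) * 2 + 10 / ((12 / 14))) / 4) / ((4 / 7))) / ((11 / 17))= 70567 / 8448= 8.35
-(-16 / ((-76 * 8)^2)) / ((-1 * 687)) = -1 / 15872448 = -0.00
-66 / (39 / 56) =-1232 / 13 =-94.77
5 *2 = 10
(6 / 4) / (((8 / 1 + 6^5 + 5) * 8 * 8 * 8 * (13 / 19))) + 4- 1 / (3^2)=3629051393 / 933184512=3.89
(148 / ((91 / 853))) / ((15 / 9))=378732 / 455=832.38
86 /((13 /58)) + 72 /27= 15068 /39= 386.36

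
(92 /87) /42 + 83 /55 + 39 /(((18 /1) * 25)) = 1628797 /1004850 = 1.62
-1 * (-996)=996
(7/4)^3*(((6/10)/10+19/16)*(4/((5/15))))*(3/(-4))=-1540413/25600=-60.17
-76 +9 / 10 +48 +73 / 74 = -4831 / 185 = -26.11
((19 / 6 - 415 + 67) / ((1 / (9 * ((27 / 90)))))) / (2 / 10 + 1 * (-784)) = 18621 / 15676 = 1.19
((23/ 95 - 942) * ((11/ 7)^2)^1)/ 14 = -166.11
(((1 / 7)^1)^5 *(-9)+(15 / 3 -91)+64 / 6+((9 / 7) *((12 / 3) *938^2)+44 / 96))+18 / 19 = 11559440927941 / 2554664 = 4524838.07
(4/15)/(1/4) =1.07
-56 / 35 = -8 / 5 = -1.60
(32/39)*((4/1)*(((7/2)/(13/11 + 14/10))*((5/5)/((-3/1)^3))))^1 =-12320/74763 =-0.16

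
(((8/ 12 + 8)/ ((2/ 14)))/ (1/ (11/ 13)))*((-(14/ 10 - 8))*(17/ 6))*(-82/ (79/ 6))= -2361436/ 395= -5978.32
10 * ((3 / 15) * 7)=14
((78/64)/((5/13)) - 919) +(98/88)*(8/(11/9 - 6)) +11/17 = -1179838413/1286560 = -917.05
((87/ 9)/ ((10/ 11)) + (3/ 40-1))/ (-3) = -233/ 72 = -3.24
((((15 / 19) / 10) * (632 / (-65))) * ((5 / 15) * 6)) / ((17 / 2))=-3792 / 20995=-0.18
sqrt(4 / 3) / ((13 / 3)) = 0.27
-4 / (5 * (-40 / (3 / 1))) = 3 / 50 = 0.06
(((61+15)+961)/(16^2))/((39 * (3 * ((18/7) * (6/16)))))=7259/202176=0.04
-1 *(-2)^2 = -4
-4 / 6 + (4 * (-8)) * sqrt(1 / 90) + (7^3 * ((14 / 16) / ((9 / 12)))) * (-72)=-86438 / 3 - 16 * sqrt(10) / 15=-28816.04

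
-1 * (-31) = 31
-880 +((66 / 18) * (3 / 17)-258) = -19335 / 17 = -1137.35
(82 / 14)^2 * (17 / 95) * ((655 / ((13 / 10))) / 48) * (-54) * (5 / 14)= -842307075 / 677768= -1242.77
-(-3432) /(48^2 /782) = 55913 /48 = 1164.85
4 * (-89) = -356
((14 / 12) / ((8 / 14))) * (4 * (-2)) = -49 / 3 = -16.33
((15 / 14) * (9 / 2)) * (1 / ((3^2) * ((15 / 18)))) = 9 / 14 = 0.64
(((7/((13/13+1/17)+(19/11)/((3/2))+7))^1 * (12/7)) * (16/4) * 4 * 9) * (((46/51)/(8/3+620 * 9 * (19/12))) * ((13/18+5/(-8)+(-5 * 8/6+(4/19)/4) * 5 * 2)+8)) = -2892810096/2602860749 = -1.11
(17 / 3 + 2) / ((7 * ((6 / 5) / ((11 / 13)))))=1265 / 1638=0.77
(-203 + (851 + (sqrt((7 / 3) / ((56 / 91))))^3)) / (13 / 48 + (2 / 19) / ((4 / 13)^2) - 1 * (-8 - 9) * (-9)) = -590976 / 138275 - 1729 * sqrt(546) / 829650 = -4.32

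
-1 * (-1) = 1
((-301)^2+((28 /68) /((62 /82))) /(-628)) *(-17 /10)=-154021.70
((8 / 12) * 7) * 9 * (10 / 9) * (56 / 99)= 7840 / 297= 26.40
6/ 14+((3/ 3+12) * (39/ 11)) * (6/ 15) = 7263/ 385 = 18.86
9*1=9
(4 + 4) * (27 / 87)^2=648 / 841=0.77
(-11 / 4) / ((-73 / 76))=209 / 73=2.86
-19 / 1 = -19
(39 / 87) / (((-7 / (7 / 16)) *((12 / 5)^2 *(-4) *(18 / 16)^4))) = 1300 / 1712421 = 0.00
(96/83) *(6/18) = 32/83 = 0.39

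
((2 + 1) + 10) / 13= 1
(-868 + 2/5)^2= 18818244/25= 752729.76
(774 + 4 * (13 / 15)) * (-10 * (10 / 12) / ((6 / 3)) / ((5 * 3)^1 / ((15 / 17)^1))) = -1715 / 9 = -190.56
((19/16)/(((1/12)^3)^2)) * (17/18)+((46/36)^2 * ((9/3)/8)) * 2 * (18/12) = 964473361/288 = 3348865.84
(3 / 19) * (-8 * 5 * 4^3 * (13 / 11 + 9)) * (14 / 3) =-4014080 / 209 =-19206.12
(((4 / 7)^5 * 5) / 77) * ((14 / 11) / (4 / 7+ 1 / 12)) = 24576 / 3195731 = 0.01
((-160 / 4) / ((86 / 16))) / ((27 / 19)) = -6080 / 1161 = -5.24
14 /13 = 1.08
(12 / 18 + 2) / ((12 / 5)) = 10 / 9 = 1.11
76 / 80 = 19 / 20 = 0.95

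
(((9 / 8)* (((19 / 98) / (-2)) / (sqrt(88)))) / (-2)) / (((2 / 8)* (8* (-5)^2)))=171* sqrt(22) / 6899200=0.00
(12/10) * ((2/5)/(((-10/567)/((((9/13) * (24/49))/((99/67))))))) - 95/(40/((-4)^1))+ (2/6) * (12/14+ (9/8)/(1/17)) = 1417853/143000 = 9.92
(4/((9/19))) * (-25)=-1900/9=-211.11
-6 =-6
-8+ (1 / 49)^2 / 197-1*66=-35001777 / 472997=-74.00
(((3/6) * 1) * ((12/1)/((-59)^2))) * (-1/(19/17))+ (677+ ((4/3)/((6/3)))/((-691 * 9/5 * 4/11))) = 1670768063669/2467910646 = 677.00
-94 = -94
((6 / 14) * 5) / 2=15 / 14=1.07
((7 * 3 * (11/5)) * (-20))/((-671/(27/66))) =378/671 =0.56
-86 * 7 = -602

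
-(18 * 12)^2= -46656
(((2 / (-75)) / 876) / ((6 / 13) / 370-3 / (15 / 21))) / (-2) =-481 / 132687720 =-0.00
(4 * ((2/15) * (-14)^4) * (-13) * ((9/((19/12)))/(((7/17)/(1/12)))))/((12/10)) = -4851392/19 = -255336.42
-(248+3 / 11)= -2731 / 11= -248.27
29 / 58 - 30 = -59 / 2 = -29.50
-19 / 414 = -0.05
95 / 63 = 1.51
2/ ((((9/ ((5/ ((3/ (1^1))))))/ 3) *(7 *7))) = 10/ 441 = 0.02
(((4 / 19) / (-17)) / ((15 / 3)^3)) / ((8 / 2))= -0.00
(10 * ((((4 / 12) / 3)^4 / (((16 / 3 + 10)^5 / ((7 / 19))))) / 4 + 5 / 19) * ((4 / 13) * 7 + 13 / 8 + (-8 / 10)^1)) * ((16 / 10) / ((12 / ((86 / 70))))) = 7408031009379529 / 5768981765164800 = 1.28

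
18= 18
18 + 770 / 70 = 29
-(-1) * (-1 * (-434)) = 434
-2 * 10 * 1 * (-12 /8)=30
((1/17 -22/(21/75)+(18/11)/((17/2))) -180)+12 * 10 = -181061/1309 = -138.32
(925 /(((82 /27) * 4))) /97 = 24975 /31816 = 0.78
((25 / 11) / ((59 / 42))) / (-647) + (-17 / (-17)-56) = -23095715 / 419903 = -55.00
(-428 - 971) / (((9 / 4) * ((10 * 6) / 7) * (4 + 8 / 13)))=-127309 / 8100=-15.72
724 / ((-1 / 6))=-4344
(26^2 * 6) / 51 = 1352 / 17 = 79.53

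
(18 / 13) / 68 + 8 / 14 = 1831 / 3094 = 0.59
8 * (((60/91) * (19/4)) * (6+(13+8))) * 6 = 369360/91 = 4058.90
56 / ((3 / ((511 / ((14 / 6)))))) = 4088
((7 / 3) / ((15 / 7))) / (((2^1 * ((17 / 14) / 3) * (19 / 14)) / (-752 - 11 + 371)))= -1882384 / 4845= -388.52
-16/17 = -0.94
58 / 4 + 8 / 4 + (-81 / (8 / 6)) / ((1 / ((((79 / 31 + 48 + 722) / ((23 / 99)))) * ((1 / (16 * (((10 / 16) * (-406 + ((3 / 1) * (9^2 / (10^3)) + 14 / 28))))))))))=38342346603 / 577896482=66.35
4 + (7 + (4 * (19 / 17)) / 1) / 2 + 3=433 / 34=12.74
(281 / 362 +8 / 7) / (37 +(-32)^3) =-4863 / 82940354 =-0.00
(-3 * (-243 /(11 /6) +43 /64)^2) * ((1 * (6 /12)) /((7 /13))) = -336144116919 /6938624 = -48445.36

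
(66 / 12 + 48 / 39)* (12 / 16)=525 / 104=5.05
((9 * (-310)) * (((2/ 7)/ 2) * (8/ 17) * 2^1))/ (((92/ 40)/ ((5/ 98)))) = -1116000/ 134113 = -8.32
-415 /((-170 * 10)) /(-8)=-83 /2720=-0.03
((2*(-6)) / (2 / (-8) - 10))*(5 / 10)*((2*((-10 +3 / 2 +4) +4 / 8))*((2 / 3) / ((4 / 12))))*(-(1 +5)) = 2304 / 41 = 56.20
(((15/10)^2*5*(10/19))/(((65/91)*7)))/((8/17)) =765/304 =2.52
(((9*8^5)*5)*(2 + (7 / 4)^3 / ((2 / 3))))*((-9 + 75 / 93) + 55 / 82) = -141540796800 / 1271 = -111361759.87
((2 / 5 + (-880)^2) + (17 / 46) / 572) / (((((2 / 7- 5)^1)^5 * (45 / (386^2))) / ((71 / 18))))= -1509493842807993531559 / 347534030457900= -4343441.82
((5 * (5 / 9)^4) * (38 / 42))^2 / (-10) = -705078125 / 37967207922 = -0.02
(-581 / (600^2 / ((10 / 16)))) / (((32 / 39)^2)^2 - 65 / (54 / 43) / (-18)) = -448036407 / 1478574512000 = -0.00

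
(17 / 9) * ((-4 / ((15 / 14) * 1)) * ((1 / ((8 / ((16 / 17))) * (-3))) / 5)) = 0.06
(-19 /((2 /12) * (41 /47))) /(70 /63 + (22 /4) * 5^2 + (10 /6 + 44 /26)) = -1253772 /1362061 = -0.92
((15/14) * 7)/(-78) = -5/52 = -0.10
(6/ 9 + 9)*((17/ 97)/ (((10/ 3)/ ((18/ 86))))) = 4437/ 41710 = 0.11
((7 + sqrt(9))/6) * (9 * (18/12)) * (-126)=-2835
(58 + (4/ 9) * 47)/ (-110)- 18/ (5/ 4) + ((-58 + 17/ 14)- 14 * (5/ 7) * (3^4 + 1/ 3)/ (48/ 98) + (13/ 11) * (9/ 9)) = -1731.28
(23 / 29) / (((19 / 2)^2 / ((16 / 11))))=1472 / 115159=0.01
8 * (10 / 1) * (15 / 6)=200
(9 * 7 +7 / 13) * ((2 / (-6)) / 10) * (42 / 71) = -5782 / 4615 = -1.25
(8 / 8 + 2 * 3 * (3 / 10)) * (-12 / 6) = -28 / 5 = -5.60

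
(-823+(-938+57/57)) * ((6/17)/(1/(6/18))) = -3520/17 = -207.06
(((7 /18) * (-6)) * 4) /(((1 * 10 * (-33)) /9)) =14 /55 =0.25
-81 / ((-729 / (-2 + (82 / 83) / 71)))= -11704 / 53037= -0.22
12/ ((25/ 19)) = 228/ 25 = 9.12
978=978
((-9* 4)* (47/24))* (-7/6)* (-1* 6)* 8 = -3948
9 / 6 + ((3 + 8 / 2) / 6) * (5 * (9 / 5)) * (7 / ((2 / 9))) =1329 / 4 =332.25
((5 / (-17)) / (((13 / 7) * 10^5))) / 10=-7 / 44200000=-0.00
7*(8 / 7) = 8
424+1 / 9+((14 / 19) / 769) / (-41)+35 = 2475278606 / 5391459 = 459.11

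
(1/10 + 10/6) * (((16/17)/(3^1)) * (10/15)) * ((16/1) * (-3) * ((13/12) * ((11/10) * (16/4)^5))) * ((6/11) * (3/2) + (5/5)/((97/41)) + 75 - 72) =-4086464512/44523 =-91783.22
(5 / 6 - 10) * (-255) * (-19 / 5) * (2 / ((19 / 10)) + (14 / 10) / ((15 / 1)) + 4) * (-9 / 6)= 1371271 / 20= 68563.55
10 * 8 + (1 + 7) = 88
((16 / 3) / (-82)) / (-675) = 8 / 83025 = 0.00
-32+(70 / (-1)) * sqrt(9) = -242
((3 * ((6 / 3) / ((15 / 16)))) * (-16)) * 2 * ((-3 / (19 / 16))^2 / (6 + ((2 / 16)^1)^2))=-150994944 / 694925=-217.28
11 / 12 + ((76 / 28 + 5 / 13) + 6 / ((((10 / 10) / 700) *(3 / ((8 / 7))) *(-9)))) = -569245 / 3276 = -173.76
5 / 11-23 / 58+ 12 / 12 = 675 / 638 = 1.06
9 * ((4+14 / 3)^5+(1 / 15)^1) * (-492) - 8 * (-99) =-9742705964 / 45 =-216504576.98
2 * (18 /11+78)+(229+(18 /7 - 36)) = 354.84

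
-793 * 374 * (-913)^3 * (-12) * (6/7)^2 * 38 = -3705309292096361664/49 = -75618556981558401.31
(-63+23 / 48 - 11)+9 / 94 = -165647 / 2256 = -73.43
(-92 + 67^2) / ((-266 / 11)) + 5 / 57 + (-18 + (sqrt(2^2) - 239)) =-436.74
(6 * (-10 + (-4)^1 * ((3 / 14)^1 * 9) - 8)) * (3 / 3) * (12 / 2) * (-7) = 6480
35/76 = 0.46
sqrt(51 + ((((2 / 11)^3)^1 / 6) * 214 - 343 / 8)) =sqrt(17581938) / 1452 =2.89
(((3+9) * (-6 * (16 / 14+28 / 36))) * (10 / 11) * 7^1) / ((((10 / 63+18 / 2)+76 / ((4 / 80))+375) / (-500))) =13860000 / 59981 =231.07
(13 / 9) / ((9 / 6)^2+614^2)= 52 / 13571937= 0.00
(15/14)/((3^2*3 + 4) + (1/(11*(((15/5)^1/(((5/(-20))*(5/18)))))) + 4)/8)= 142560/4191229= 0.03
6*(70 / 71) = 420 / 71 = 5.92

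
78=78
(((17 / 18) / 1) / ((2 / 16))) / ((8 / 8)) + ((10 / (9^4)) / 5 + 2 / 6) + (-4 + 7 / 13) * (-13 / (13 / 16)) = 5396813 / 85293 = 63.27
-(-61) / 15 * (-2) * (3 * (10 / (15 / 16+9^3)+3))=-4294034 / 58395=-73.53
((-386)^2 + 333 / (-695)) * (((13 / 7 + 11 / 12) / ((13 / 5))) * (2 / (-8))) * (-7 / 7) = 24127589671 / 607152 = 39738.96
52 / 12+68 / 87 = 445 / 87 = 5.11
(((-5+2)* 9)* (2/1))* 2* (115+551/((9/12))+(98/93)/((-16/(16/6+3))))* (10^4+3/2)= -917374521.02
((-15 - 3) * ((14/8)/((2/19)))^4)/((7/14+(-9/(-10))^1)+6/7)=-98563727115/161792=-609200.25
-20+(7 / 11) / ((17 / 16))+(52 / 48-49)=-151061 / 2244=-67.32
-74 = -74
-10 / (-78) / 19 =5 / 741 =0.01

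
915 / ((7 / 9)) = 8235 / 7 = 1176.43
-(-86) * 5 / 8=215 / 4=53.75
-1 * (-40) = 40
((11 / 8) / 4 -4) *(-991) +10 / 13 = 1507631 / 416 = 3624.11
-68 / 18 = -3.78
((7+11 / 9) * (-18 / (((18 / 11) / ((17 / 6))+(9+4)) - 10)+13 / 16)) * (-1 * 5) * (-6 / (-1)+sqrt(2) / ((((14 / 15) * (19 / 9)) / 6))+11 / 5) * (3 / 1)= 375948675 * sqrt(2) / 237272+22835401 / 5352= 6507.47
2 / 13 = 0.15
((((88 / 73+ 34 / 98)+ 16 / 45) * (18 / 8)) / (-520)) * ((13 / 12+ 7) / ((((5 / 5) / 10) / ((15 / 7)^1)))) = -29790349 / 20832448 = -1.43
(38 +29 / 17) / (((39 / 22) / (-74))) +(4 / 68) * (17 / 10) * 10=-366079 / 221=-1656.47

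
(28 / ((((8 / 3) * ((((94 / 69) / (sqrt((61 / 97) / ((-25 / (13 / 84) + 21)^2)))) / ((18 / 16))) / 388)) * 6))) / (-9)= -299 * sqrt(5917) / 65424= -0.35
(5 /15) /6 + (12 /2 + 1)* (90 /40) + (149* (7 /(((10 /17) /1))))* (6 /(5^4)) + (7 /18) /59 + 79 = 247432519 /2212500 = 111.83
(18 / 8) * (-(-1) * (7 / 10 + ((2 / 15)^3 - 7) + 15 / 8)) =-119411 / 12000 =-9.95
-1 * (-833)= 833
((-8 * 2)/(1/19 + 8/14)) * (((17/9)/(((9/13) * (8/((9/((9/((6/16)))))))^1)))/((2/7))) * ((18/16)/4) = -205751/63744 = -3.23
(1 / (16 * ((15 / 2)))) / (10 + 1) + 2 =2641 / 1320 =2.00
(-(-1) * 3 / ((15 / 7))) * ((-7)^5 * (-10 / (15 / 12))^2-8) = -7529592 / 5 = -1505918.40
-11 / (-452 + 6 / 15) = 55 / 2258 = 0.02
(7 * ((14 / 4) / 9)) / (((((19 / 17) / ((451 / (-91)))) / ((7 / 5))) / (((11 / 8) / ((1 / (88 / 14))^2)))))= -10204777 / 11115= -918.11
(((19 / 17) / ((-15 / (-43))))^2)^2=445541565121 / 4228250625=105.37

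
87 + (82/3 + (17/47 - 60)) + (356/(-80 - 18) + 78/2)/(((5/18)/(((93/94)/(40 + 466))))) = 54.94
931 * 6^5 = 7239456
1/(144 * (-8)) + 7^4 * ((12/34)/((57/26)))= 143829181/372096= 386.54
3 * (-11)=-33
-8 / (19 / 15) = -120 / 19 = -6.32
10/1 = 10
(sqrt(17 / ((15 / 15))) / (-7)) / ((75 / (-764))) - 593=-593+764* sqrt(17) / 525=-587.00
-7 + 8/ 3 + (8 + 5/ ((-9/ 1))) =28/ 9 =3.11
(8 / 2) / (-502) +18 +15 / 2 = 12797 / 502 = 25.49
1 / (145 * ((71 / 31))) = 31 / 10295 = 0.00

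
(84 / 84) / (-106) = -1 / 106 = -0.01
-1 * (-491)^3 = 118370771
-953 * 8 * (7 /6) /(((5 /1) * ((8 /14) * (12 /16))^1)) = -186788 /45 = -4150.84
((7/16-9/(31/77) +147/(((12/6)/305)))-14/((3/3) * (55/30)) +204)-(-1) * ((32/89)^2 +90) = 980250715723/43216976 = 22682.08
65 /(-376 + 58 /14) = -455 /2603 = -0.17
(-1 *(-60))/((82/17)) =510/41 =12.44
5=5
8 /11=0.73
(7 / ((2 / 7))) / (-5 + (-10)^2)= 49 / 190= 0.26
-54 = -54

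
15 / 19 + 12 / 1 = 243 / 19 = 12.79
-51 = -51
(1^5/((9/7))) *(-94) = -658/9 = -73.11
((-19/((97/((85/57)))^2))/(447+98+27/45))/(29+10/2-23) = -36125/48281041512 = -0.00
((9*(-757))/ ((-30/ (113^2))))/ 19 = 28998399/ 190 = 152623.15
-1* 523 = -523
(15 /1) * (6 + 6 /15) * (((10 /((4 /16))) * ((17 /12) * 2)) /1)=10880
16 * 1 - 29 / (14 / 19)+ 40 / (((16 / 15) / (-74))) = -39177 / 14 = -2798.36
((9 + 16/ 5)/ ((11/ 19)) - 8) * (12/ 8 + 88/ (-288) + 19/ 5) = 646381/ 9900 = 65.29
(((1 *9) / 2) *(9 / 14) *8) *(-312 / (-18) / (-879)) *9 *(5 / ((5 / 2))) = -16848 / 2051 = -8.21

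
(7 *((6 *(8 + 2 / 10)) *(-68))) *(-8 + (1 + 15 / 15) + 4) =234192 / 5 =46838.40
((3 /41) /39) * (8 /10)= 4 /2665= 0.00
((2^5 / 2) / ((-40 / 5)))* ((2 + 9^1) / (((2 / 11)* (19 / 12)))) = -1452 / 19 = -76.42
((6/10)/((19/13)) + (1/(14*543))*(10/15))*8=3558496/1083285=3.28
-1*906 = -906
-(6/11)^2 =-36/121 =-0.30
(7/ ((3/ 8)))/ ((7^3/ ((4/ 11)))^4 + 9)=14336/ 607950857736435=0.00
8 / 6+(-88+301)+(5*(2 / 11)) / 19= 134417 / 627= 214.38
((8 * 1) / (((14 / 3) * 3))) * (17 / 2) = 4.86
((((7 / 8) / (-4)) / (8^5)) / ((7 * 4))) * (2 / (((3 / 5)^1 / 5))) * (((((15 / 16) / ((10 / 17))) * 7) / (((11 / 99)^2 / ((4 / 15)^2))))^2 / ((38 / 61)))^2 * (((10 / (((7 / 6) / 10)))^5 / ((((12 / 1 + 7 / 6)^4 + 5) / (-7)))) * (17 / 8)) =399752900.09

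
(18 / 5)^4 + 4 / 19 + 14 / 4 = 4077213 / 23750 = 171.67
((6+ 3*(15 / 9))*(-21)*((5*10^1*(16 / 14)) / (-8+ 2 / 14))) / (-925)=-336 / 185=-1.82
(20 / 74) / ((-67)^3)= -10 / 11128231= -0.00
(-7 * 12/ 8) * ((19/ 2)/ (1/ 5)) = -1995/ 4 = -498.75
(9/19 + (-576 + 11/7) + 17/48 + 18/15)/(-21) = 18271031/670320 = 27.26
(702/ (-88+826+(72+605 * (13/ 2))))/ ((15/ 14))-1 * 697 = -4721239/ 6775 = -696.86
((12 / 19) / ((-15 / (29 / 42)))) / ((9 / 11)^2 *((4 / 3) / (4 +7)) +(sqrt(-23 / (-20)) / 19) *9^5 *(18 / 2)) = 23468192 / 8950547275993223649-49936761468 *sqrt(115) / 552502918271186645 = -0.00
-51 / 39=-17 / 13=-1.31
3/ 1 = 3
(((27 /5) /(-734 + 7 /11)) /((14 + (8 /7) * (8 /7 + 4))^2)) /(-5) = 237699 /63774744100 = 0.00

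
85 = 85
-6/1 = -6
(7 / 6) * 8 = 28 / 3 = 9.33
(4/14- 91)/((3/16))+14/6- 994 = -30985/21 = -1475.48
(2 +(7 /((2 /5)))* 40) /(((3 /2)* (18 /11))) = 286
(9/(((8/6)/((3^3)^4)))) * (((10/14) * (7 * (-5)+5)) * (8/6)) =-717445350/7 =-102492192.86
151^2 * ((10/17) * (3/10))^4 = 1846881/83521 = 22.11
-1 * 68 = -68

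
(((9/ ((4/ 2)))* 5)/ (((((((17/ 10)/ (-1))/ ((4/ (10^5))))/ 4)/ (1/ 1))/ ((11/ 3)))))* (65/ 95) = -429/ 80750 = -0.01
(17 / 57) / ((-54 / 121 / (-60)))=20570 / 513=40.10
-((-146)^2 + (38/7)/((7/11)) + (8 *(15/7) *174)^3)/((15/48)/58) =-8447725785699392/1715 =-4925787630145.42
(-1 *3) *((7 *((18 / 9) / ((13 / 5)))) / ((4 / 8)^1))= -420 / 13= -32.31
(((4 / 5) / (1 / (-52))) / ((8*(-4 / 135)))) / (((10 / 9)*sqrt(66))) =1053*sqrt(66) / 440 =19.44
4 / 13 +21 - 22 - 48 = -633 / 13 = -48.69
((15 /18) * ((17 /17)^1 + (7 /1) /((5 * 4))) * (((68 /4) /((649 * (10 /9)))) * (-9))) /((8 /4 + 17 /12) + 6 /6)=-37179 /687940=-0.05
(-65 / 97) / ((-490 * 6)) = 13 / 57036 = 0.00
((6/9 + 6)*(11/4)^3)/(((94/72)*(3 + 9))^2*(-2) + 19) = -19965/67952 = -0.29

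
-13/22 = -0.59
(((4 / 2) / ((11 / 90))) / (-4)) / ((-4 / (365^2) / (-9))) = -53956125 / 44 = -1226275.57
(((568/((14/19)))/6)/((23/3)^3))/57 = 426/85169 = 0.01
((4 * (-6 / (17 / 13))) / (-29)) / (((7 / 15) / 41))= 55.60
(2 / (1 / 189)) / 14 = 27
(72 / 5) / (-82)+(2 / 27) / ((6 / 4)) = -2096 / 16605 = -0.13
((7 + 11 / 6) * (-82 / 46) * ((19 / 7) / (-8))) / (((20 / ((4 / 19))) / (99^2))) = 7099191 / 12880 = 551.18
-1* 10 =-10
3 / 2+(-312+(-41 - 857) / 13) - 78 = -11897 / 26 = -457.58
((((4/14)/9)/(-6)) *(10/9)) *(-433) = 4330/1701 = 2.55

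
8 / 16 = 1 / 2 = 0.50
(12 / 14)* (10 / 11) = 60 / 77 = 0.78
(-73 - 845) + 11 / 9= -8251 / 9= -916.78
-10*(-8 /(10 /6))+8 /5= 248 /5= 49.60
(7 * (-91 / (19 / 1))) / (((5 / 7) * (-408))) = 4459 / 38760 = 0.12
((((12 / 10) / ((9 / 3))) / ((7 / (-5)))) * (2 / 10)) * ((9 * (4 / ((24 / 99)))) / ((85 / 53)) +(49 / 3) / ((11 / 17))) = -661063 / 98175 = -6.73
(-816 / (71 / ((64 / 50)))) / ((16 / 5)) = -1632 / 355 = -4.60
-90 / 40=-9 / 4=-2.25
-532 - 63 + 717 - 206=-84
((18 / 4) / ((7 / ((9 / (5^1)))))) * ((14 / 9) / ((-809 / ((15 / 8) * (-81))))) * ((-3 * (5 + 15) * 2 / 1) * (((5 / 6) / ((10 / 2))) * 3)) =-32805 / 1618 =-20.28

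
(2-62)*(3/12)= -15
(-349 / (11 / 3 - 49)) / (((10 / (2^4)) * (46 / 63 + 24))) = 65961 / 132430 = 0.50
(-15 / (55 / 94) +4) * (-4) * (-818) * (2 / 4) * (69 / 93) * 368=-3295610752 / 341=-9664547.66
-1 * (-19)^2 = -361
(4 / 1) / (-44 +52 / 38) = -38 / 405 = -0.09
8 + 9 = 17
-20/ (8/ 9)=-45/ 2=-22.50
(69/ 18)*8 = 92/ 3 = 30.67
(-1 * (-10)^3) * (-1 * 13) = -13000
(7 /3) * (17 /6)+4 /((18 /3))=131 /18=7.28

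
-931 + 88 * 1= -843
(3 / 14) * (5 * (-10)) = -75 / 7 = -10.71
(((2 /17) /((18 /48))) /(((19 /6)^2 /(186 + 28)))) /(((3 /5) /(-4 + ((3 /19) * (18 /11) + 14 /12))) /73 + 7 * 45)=16141900160 /759454799427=0.02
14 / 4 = 7 / 2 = 3.50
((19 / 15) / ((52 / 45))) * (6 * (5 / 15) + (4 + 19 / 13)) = 8.18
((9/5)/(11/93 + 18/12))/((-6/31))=-8649/1505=-5.75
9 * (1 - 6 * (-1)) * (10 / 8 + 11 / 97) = 33327 / 388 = 85.89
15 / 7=2.14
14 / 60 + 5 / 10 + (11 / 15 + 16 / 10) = 46 / 15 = 3.07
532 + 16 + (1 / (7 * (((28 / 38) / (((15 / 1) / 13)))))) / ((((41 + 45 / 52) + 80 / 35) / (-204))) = 20510692 / 37499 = 546.97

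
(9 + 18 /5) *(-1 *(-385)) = 4851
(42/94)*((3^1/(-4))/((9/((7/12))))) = -49/2256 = -0.02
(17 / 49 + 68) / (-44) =-3349 / 2156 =-1.55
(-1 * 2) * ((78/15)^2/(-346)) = 676/4325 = 0.16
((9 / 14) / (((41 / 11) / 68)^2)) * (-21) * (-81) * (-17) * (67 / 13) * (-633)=20185446084.06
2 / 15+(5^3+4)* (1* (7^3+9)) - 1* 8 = 681002 / 15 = 45400.13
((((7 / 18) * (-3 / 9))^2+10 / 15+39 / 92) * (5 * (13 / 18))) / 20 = 482755 / 2414448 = 0.20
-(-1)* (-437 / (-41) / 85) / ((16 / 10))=437 / 5576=0.08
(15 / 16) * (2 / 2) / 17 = 15 / 272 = 0.06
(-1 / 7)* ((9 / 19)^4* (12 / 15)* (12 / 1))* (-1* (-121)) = -38106288 / 4561235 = -8.35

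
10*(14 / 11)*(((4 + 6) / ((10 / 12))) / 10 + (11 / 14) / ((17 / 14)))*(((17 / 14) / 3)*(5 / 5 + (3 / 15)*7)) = 1256 / 55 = 22.84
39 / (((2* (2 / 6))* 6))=39 / 4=9.75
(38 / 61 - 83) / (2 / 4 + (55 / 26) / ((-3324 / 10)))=-217140300 / 1301191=-166.88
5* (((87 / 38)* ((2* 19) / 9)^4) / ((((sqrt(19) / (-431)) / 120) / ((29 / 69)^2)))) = -6071534238400* sqrt(19) / 3470769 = -7625170.15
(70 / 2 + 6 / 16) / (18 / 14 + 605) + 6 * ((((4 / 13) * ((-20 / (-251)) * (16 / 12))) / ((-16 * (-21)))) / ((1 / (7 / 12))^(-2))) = 2282340869 / 37999383968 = 0.06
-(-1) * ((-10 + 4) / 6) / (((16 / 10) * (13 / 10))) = -25 / 52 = -0.48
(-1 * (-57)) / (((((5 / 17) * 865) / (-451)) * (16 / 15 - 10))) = 1311057 / 115910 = 11.31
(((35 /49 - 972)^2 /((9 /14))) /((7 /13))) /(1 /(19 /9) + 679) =11417921047 /2846655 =4011.00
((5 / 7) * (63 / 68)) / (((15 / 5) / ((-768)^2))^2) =434865438720 / 17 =25580319924.71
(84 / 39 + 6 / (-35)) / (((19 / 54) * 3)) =16236 / 8645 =1.88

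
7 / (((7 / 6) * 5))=6 / 5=1.20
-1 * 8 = -8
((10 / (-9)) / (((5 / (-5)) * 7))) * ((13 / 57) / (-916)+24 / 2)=1.90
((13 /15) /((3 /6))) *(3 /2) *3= 39 /5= 7.80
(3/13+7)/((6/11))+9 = 868/39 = 22.26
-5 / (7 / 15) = -75 / 7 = -10.71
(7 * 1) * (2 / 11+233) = 17955 / 11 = 1632.27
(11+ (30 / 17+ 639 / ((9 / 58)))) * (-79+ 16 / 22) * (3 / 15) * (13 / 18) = -262002013 / 5610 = -46702.68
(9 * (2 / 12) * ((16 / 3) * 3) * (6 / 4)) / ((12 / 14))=42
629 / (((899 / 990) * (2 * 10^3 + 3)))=622710 / 1800697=0.35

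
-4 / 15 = -0.27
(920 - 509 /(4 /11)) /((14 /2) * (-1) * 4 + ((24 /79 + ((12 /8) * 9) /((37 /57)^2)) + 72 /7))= -1452792383 /44298710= -32.80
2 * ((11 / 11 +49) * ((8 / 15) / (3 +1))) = 40 / 3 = 13.33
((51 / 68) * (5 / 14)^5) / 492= 0.00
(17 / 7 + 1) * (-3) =-72 / 7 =-10.29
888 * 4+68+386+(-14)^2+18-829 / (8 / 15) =2665.62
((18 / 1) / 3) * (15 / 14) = 45 / 7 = 6.43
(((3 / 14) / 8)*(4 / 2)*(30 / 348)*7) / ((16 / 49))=735 / 7424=0.10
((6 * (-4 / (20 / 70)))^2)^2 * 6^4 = 64524128256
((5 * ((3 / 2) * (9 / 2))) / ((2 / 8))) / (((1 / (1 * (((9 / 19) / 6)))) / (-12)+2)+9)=13.58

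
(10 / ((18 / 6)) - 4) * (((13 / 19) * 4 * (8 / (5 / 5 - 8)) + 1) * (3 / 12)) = 283 / 798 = 0.35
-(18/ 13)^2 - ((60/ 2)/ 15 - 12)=1366/ 169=8.08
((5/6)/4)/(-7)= -5/168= -0.03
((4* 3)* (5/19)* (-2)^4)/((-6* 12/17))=-680/57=-11.93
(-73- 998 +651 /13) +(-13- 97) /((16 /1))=-106891 /104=-1027.80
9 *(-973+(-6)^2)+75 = -8358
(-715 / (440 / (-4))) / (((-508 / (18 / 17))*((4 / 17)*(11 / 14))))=-819 / 11176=-0.07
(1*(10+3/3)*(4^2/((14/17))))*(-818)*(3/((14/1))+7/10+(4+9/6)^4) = -39231725401/245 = -160129491.43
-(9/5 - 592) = 2951/5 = 590.20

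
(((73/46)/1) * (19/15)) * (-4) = -2774/345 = -8.04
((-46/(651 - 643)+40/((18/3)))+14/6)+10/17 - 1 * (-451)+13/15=464819/1020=455.70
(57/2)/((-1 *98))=-57/196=-0.29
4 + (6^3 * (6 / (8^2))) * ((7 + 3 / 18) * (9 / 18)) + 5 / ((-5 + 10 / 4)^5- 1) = 3864765 / 50512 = 76.51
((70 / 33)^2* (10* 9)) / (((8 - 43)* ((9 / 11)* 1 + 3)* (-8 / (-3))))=-25 / 22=-1.14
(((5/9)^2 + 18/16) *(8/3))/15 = 929/3645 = 0.25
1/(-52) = -1/52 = -0.02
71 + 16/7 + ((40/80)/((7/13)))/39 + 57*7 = 19837/42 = 472.31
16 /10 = 8 /5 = 1.60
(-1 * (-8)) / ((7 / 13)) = 104 / 7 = 14.86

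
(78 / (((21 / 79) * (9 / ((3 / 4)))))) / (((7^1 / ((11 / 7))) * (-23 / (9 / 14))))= -33891 / 220892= -0.15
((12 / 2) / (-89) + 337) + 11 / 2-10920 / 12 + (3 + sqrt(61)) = -100493 / 178 + sqrt(61) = -556.76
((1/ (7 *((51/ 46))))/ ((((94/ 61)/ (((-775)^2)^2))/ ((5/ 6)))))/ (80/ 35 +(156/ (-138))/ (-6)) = 11641054355078125/ 1145766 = 10160062661.20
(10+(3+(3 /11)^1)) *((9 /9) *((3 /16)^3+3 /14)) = 462309 /157696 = 2.93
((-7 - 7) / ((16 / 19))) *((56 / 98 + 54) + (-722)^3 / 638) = 12513046695 / 1276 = 9806462.93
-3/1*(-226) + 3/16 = 10851/16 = 678.19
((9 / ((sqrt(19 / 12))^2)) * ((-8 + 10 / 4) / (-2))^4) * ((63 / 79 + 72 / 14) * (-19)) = -1298583495 / 35392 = -36691.44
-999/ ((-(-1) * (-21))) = 333/ 7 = 47.57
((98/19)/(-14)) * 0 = 0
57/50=1.14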